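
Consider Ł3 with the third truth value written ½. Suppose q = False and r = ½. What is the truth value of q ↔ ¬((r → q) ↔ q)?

½

r → q = ½ → False = ½  [min(1, 1−½+0)]
(r → q) ↔ q = ½ ↔ False = ½
¬((r → q) ↔ q) = ¬½ = ½
q ↔ ¬((r → q) ↔ q) = False ↔ ½ = ½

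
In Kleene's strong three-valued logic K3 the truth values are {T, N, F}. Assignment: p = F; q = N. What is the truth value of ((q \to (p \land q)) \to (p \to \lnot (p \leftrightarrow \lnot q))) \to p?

F

p \land q = F \land N = F
q \to (p \land q) = N \to F = N
\lnot q = \lnot N = N
p \leftrightarrow \lnot q = F \leftrightarrow N = N
\lnot (p \leftrightarrow \lnot q) = \lnot N = N
p \to \lnot (p \leftrightarrow \lnot q) = F \to N = T
(q \to (p \land q)) \to (p \to \lnot (p \leftrightarrow \lnot q)) = N \to T = T
((q \to (p \land q)) \to (p \to \lnot (p \leftrightarrow \lnot q))) \to p = T \to F = F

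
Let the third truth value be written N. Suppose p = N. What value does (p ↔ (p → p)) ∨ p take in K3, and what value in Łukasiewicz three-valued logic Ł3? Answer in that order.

In K3: p → p = N → N = N  [¬N ∨ N]
p ↔ (p → p) = N ↔ N = N
(p ↔ (p → p)) ∨ p = N ∨ N = N
In Łukasiewicz three-valued logic Ł3: p → p = N → N = true
p ↔ (p → p) = N ↔ true = N
(p ↔ (p → p)) ∨ p = N ∨ N = N

N; N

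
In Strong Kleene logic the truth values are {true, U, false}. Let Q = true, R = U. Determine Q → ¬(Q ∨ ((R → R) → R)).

false

R → R = U → U = U
(R → R) → R = U → U = U
Q ∨ ((R → R) → R) = true ∨ U = true
¬(Q ∨ ((R → R) → R)) = ¬true = false
Q → ¬(Q ∨ ((R → R) → R)) = true → false = false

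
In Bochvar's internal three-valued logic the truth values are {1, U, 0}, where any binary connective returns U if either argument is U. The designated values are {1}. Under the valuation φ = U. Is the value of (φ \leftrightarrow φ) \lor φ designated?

No

φ \leftrightarrow φ = U \leftrightarrow U = U
(φ \leftrightarrow φ) \lor φ = U \lor U = U
U ∉ {1}.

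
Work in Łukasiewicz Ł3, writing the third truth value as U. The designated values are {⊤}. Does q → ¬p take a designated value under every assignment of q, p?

Countermodel: q=⊤, p=⊤ gives ⊥, which is not designated.

No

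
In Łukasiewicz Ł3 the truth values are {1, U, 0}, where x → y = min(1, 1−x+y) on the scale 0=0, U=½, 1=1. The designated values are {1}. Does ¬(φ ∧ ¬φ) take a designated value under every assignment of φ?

No

Countermodel: φ=U gives U, which is not designated.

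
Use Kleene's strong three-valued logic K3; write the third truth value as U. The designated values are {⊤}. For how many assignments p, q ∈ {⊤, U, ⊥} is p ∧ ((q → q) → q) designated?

Designated under: (p=⊤, q=⊤).

1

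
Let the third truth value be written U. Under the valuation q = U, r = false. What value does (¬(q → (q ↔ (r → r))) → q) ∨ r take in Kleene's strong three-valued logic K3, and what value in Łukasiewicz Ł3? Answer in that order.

U; true

In Kleene's strong three-valued logic K3: r → r = false → false = true
q ↔ (r → r) = U ↔ true = U
q → (q ↔ (r → r)) = U → U = U  [¬U ∨ U]
¬(q → (q ↔ (r → r))) = ¬U = U
¬(q → (q ↔ (r → r))) → q = U → U = U
(¬(q → (q ↔ (r → r))) → q) ∨ r = U ∨ false = U
In Łukasiewicz Ł3: r → r = false → false = true
q ↔ (r → r) = U ↔ true = U  [1 − |½−1|]
q → (q ↔ (r → r)) = U → U = true
¬(q → (q ↔ (r → r))) = ¬true = false
¬(q → (q ↔ (r → r))) → q = false → U = true
(¬(q → (q ↔ (r → r))) → q) ∨ r = true ∨ false = true
They differ because Kleene's strong three-valued logic K3 and Łukasiewicz Ł3 treat U differently under implication.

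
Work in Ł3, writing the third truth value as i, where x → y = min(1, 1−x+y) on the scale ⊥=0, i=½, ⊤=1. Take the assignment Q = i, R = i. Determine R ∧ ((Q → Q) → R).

i

Q → Q = i → i = ⊤  [min(1, 1−½+½)]
(Q → Q) → R = ⊤ → i = i
R ∧ ((Q → Q) → R) = i ∧ i = i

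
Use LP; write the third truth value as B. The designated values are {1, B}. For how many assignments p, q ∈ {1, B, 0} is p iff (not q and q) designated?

7

Of the 9 assignments, 7 give a value in {1, B}.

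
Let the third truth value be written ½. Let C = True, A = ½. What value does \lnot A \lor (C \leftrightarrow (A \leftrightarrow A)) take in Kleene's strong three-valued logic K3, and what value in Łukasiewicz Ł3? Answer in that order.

In Kleene's strong three-valued logic K3: \lnot A = \lnot ½ = ½
A \leftrightarrow A = ½ \leftrightarrow ½ = ½
C \leftrightarrow (A \leftrightarrow A) = True \leftrightarrow ½ = ½
\lnot A \lor (C \leftrightarrow (A \leftrightarrow A)) = ½ \lor ½ = ½
In Łukasiewicz Ł3: \lnot A = \lnot ½ = ½
A \leftrightarrow A = ½ \leftrightarrow ½ = True  [1 − |½−½|]
C \leftrightarrow (A \leftrightarrow A) = True \leftrightarrow True = True
\lnot A \lor (C \leftrightarrow (A \leftrightarrow A)) = ½ \lor True = True
They differ because Kleene's strong three-valued logic K3 and Łukasiewicz Ł3 treat ½ differently under implication.

½; True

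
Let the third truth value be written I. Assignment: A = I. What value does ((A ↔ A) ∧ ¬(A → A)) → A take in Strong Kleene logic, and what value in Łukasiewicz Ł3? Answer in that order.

I; ⊤

In Strong Kleene logic: A ↔ A = I ↔ I = I
A → A = I → I = I  [¬I ∨ I]
¬(A → A) = ¬I = I
(A ↔ A) ∧ ¬(A → A) = I ∧ I = I
((A ↔ A) ∧ ¬(A → A)) → A = I → I = I
In Łukasiewicz Ł3: A ↔ A = I ↔ I = ⊤
A → A = I → I = ⊤
¬(A → A) = ¬⊤ = ⊥
(A ↔ A) ∧ ¬(A → A) = ⊤ ∧ ⊥ = ⊥
((A ↔ A) ∧ ¬(A → A)) → A = ⊥ → I = ⊤
They differ because Strong Kleene logic and Łukasiewicz Ł3 treat I differently under implication.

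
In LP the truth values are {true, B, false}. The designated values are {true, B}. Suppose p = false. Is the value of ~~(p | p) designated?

p | p = false | false = false
~(p | p) = ~false = true
~~(p | p) = ~true = false
false ∉ {true, B}.

No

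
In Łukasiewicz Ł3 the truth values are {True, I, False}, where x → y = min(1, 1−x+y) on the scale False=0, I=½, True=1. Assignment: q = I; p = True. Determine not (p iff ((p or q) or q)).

p or q = True or I = True
(p or q) or q = True or I = True
p iff ((p or q) or q) = True iff True = True
not (p iff ((p or q) or q)) = not True = False

False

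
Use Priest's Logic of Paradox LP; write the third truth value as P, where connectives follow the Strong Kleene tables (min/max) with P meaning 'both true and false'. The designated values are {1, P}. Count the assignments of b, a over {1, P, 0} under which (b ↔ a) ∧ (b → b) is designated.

Of the 9 assignments, 7 give a value in {1, P}.

7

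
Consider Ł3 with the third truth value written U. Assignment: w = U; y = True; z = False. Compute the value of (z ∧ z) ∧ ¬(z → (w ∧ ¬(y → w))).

z ∧ z = False ∧ False = False
y → w = True → U = U  [min(1, 1−1+½)]
¬(y → w) = ¬U = U
w ∧ ¬(y → w) = U ∧ U = U
z → (w ∧ ¬(y → w)) = False → U = True
¬(z → (w ∧ ¬(y → w))) = ¬True = False
(z ∧ z) ∧ ¬(z → (w ∧ ¬(y → w))) = False ∧ False = False

False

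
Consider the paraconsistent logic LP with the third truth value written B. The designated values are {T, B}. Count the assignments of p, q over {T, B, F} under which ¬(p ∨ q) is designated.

4

Designated under: (p=B, q=B); (p=B, q=F); (p=F, q=B); (p=F, q=F).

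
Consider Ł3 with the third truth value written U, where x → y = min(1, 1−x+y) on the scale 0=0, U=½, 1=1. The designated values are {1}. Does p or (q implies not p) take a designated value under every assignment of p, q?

No

Countermodel: p=U, q=1 gives U, which is not designated.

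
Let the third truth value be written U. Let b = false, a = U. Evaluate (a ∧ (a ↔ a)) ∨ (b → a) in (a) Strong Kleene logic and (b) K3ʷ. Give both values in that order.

In Strong Kleene logic: a ↔ a = U ↔ U = U
a ∧ (a ↔ a) = U ∧ U = U
b → a = false → U = true  [¬false ∨ U]
(a ∧ (a ↔ a)) ∨ (b → a) = U ∨ true = true
In K3ʷ: a ↔ a = U ↔ U = U
a ∧ (a ↔ a) = U ∧ U = U
b → a = false → U = U  [any arg is the third value ⇒ result is the third value]
(a ∧ (a ↔ a)) ∨ (b → a) = U ∨ U = U
They differ because Strong Kleene logic and K3ʷ treat U differently under the binary connectives.

true; U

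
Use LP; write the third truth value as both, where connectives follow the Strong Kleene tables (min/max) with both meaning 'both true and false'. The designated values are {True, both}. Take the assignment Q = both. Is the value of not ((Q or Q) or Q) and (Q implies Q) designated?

Yes

Q or Q = both or both = both
(Q or Q) or Q = both or both = both
not ((Q or Q) or Q) = not both = both
Q implies Q = both implies both = both
not ((Q or Q) or Q) and (Q implies Q) = both and both = both
both ∈ {True, both}.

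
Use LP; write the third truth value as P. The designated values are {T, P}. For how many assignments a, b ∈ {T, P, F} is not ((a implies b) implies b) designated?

Of the 9 assignments, 5 give a value in {T, P}.

5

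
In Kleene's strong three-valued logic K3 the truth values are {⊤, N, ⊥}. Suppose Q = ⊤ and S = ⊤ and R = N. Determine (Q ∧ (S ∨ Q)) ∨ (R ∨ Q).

S ∨ Q = ⊤ ∨ ⊤ = ⊤
Q ∧ (S ∨ Q) = ⊤ ∧ ⊤ = ⊤
R ∨ Q = N ∨ ⊤ = ⊤
(Q ∧ (S ∨ Q)) ∨ (R ∨ Q) = ⊤ ∨ ⊤ = ⊤

⊤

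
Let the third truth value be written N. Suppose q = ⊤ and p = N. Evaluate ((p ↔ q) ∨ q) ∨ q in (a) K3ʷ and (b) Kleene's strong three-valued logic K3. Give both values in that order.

N; ⊤

In K3ʷ: p ↔ q = N ↔ ⊤ = N
(p ↔ q) ∨ q = N ∨ ⊤ = N
((p ↔ q) ∨ q) ∨ q = N ∨ ⊤ = N
In Kleene's strong three-valued logic K3: p ↔ q = N ↔ ⊤ = N
(p ↔ q) ∨ q = N ∨ ⊤ = ⊤
((p ↔ q) ∨ q) ∨ q = ⊤ ∨ ⊤ = ⊤
They differ because K3ʷ and Kleene's strong three-valued logic K3 treat N differently under the binary connectives.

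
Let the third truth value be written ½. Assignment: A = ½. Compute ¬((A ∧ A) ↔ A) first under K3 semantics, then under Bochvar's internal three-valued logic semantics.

In K3: A ∧ A = ½ ∧ ½ = ½
(A ∧ A) ↔ A = ½ ↔ ½ = ½
¬((A ∧ A) ↔ A) = ¬½ = ½
In Bochvar's internal three-valued logic: A ∧ A = ½ ∧ ½ = ½
(A ∧ A) ↔ A = ½ ↔ ½ = ½
¬((A ∧ A) ↔ A) = ¬½ = ½

½; ½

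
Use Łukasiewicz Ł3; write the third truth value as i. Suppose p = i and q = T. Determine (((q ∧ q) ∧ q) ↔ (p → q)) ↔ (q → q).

T

q ∧ q = T ∧ T = T
(q ∧ q) ∧ q = T ∧ T = T
p → q = i → T = T  [min(1, 1−½+1)]
((q ∧ q) ∧ q) ↔ (p → q) = T ↔ T = T
q → q = T → T = T
(((q ∧ q) ∧ q) ↔ (p → q)) ↔ (q → q) = T ↔ T = T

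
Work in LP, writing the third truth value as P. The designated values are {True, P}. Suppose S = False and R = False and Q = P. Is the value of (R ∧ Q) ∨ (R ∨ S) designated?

No

R ∧ Q = False ∧ P = False
R ∨ S = False ∨ False = False
(R ∧ Q) ∨ (R ∨ S) = False ∨ False = False
False ∉ {True, P}.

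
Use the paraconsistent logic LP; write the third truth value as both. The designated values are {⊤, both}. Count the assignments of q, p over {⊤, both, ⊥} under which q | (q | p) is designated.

8

Of the 9 assignments, 8 give a value in {⊤, both}.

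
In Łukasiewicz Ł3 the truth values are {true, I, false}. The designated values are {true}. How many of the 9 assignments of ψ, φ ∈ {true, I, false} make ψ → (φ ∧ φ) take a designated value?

6

Of the 9 assignments, 6 give a value in {true}.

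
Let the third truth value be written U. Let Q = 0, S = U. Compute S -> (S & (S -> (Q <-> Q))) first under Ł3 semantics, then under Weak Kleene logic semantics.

In Ł3: Q <-> Q = 0 <-> 0 = 1
S -> (Q <-> Q) = U -> 1 = 1  [min(1, 1−½+1)]
S & (S -> (Q <-> Q)) = U & 1 = U
S -> (S & (S -> (Q <-> Q))) = U -> U = 1
In Weak Kleene logic: Q <-> Q = 0 <-> 0 = 1
S -> (Q <-> Q) = U -> 1 = U
S & (S -> (Q <-> Q)) = U & U = U
S -> (S & (S -> (Q <-> Q))) = U -> U = U
They differ because Ł3 and Weak Kleene logic treat U differently under the binary connectives.

1; U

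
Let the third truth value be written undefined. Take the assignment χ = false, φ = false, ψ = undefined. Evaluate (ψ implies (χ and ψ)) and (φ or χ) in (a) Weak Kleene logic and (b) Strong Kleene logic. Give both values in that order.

In Weak Kleene logic: χ and ψ = false and undefined = undefined
ψ implies (χ and ψ) = undefined implies undefined = undefined
φ or χ = false or false = false
(ψ implies (χ and ψ)) and (φ or χ) = undefined and false = undefined
In Strong Kleene logic: χ and ψ = false and undefined = false
ψ implies (χ and ψ) = undefined implies false = undefined  [not undefined or false]
φ or χ = false or false = false
(ψ implies (χ and ψ)) and (φ or χ) = undefined and false = false
They differ because Weak Kleene logic and Strong Kleene logic treat undefined differently under the binary connectives.

undefined; false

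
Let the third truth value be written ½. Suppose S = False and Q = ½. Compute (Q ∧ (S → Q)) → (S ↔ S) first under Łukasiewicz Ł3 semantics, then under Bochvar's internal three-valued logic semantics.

True; ½

In Łukasiewicz Ł3: S → Q = False → ½ = True  [min(1, 1−0+½)]
Q ∧ (S → Q) = ½ ∧ True = ½
S ↔ S = False ↔ False = True
(Q ∧ (S → Q)) → (S ↔ S) = ½ → True = True
In Bochvar's internal three-valued logic: S → Q = False → ½ = ½  [any arg is the third value ⇒ result is the third value]
Q ∧ (S → Q) = ½ ∧ ½ = ½
S ↔ S = False ↔ False = True
(Q ∧ (S → Q)) → (S ↔ S) = ½ → True = ½
They differ because Łukasiewicz Ł3 and Bochvar's internal three-valued logic treat ½ differently under the binary connectives.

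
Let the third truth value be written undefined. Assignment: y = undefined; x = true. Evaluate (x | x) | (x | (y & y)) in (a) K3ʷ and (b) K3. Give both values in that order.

In K3ʷ: x | x = true | true = true
y & y = undefined & undefined = undefined
x | (y & y) = true | undefined = undefined
(x | x) | (x | (y & y)) = true | undefined = undefined
In K3: x | x = true | true = true
y & y = undefined & undefined = undefined
x | (y & y) = true | undefined = true
(x | x) | (x | (y & y)) = true | true = true
They differ because K3ʷ and K3 treat undefined differently under the binary connectives.

undefined; true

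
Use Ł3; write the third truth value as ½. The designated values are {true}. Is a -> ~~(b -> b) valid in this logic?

Yes

Every assignment of a, b over {true, ½, false} gives a value in {true}.
In particular, with a=½, b=½: a -> ~~(b -> b) = true.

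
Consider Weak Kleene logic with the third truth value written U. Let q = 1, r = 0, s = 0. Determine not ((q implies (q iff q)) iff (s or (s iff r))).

q iff q = 1 iff 1 = 1
q implies (q iff q) = 1 implies 1 = 1
s iff r = 0 iff 0 = 1
s or (s iff r) = 0 or 1 = 1
(q implies (q iff q)) iff (s or (s iff r)) = 1 iff 1 = 1
not ((q implies (q iff q)) iff (s or (s iff r))) = not 1 = 0

0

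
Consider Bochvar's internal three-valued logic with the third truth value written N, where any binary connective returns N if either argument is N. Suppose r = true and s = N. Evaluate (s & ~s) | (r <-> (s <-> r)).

N

~s = ~N = N
s & ~s = N & N = N
s <-> r = N <-> true = N
r <-> (s <-> r) = true <-> N = N
(s & ~s) | (r <-> (s <-> r)) = N | N = N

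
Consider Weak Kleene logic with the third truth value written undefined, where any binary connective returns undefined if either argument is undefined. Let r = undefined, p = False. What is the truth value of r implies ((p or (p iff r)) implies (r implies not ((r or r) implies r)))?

undefined

p iff r = False iff undefined = undefined
p or (p iff r) = False or undefined = undefined
r or r = undefined or undefined = undefined
(r or r) implies r = undefined implies undefined = undefined  [any arg is the third value ⇒ result is the third value]
not ((r or r) implies r) = not undefined = undefined
r implies not ((r or r) implies r) = undefined implies undefined = undefined
(p or (p iff r)) implies (r implies not ((r or r) implies r)) = undefined implies undefined = undefined
r implies ((p or (p iff r)) implies (r implies not ((r or r) implies r))) = undefined implies undefined = undefined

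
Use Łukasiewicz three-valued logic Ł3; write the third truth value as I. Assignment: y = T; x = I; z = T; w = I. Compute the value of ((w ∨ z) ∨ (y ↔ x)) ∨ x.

w ∨ z = I ∨ T = T
y ↔ x = T ↔ I = I  [1 − |1−½|]
(w ∨ z) ∨ (y ↔ x) = T ∨ I = T
((w ∨ z) ∨ (y ↔ x)) ∨ x = T ∨ I = T

T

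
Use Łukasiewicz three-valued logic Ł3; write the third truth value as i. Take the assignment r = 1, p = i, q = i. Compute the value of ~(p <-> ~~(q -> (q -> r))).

q -> r = i -> 1 = 1  [min(1, 1−½+1)]
q -> (q -> r) = i -> 1 = 1
~(q -> (q -> r)) = ~1 = 0
~~(q -> (q -> r)) = ~0 = 1
p <-> ~~(q -> (q -> r)) = i <-> 1 = i
~(p <-> ~~(q -> (q -> r))) = ~i = i

i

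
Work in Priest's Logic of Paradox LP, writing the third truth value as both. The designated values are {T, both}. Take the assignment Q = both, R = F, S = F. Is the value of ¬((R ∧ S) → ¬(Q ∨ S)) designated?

No

R ∧ S = F ∧ F = F
Q ∨ S = both ∨ F = both
¬(Q ∨ S) = ¬both = both
(R ∧ S) → ¬(Q ∨ S) = F → both = T  [¬F ∨ both]
¬((R ∧ S) → ¬(Q ∨ S)) = ¬T = F
F ∉ {T, both}.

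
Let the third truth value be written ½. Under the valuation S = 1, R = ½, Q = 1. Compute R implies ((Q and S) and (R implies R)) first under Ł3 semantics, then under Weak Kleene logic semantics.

In Ł3: Q and S = 1 and 1 = 1
R implies R = ½ implies ½ = 1
(Q and S) and (R implies R) = 1 and 1 = 1
R implies ((Q and S) and (R implies R)) = ½ implies 1 = 1
In Weak Kleene logic: Q and S = 1 and 1 = 1
R implies R = ½ implies ½ = ½  [any arg is the third value ⇒ result is the third value]
(Q and S) and (R implies R) = 1 and ½ = ½
R implies ((Q and S) and (R implies R)) = ½ implies ½ = ½
They differ because Ł3 and Weak Kleene logic treat ½ differently under the binary connectives.

1; ½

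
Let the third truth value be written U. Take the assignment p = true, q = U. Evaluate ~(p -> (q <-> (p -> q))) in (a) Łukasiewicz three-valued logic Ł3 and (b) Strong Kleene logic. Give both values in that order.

In Łukasiewicz three-valued logic Ł3: p -> q = true -> U = U
q <-> (p -> q) = U <-> U = true
p -> (q <-> (p -> q)) = true -> true = true
~(p -> (q <-> (p -> q))) = ~true = false
In Strong Kleene logic: p -> q = true -> U = U
q <-> (p -> q) = U <-> U = U
p -> (q <-> (p -> q)) = true -> U = U
~(p -> (q <-> (p -> q))) = ~U = U
They differ because Łukasiewicz three-valued logic Ł3 and Strong Kleene logic treat U differently under implication.

false; U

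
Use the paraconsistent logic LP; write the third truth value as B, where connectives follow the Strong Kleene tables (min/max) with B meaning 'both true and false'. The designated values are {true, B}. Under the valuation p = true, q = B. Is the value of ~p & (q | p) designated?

~p = ~true = false
q | p = B | true = true
~p & (q | p) = false & true = false
false ∉ {true, B}.

No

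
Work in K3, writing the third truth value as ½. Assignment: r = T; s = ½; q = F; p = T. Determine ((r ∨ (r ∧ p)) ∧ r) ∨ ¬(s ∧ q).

T

r ∧ p = T ∧ T = T
r ∨ (r ∧ p) = T ∨ T = T
(r ∨ (r ∧ p)) ∧ r = T ∧ T = T
s ∧ q = ½ ∧ F = F
¬(s ∧ q) = ¬F = T
((r ∨ (r ∧ p)) ∧ r) ∨ ¬(s ∧ q) = T ∨ T = T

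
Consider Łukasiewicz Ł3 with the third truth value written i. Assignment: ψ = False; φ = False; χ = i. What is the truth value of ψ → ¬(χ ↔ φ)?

True

χ ↔ φ = i ↔ False = i  [1 − |½−0|]
¬(χ ↔ φ) = ¬i = i
ψ → ¬(χ ↔ φ) = False → i = True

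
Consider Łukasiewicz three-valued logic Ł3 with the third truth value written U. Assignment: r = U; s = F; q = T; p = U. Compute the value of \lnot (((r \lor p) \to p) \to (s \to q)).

F

r \lor p = U \lor U = U
(r \lor p) \to p = U \to U = T  [min(1, 1−½+½)]
s \to q = F \to T = T
((r \lor p) \to p) \to (s \to q) = T \to T = T
\lnot (((r \lor p) \to p) \to (s \to q)) = \lnot T = F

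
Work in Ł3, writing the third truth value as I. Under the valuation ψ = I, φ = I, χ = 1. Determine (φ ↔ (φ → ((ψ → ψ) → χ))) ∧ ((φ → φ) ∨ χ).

ψ → ψ = I → I = 1  [min(1, 1−½+½)]
(ψ → ψ) → χ = 1 → 1 = 1
φ → ((ψ → ψ) → χ) = I → 1 = 1
φ ↔ (φ → ((ψ → ψ) → χ)) = I ↔ 1 = I
φ → φ = I → I = 1
(φ → φ) ∨ χ = 1 ∨ 1 = 1
(φ ↔ (φ → ((ψ → ψ) → χ))) ∧ ((φ → φ) ∨ χ) = I ∧ 1 = I

I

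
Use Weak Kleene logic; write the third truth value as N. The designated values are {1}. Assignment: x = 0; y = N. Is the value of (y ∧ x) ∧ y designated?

No

y ∧ x = N ∧ 0 = N
(y ∧ x) ∧ y = N ∧ N = N
N ∉ {1}.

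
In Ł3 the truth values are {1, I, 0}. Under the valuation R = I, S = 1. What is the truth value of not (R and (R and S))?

R and S = I and 1 = I
R and (R and S) = I and I = I
not (R and (R and S)) = not I = I

I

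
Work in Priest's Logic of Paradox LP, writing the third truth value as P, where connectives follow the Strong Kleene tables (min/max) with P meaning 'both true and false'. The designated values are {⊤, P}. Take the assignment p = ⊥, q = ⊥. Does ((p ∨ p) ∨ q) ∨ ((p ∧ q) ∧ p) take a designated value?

p ∨ p = ⊥ ∨ ⊥ = ⊥
(p ∨ p) ∨ q = ⊥ ∨ ⊥ = ⊥
p ∧ q = ⊥ ∧ ⊥ = ⊥
(p ∧ q) ∧ p = ⊥ ∧ ⊥ = ⊥
((p ∨ p) ∨ q) ∨ ((p ∧ q) ∧ p) = ⊥ ∨ ⊥ = ⊥
⊥ ∉ {⊤, P}.

No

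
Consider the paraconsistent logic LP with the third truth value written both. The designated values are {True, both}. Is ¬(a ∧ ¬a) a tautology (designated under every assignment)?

Every assignment of a over {True, both, False} gives a value in {True, both}.
In particular, with a=both: ¬(a ∧ ¬a) = both.

Yes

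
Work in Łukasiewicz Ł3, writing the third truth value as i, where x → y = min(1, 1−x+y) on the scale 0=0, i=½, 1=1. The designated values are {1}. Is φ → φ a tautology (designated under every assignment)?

Every assignment of φ over {1, i, 0} gives a value in {1}.
In particular, with φ=i: φ → φ = 1.

Yes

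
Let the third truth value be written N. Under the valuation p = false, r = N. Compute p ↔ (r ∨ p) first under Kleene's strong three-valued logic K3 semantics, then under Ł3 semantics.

N; N

In Kleene's strong three-valued logic K3: r ∨ p = N ∨ false = N
p ↔ (r ∨ p) = false ↔ N = N
In Ł3: r ∨ p = N ∨ false = N
p ↔ (r ∨ p) = false ↔ N = N  [1 − |0−½|]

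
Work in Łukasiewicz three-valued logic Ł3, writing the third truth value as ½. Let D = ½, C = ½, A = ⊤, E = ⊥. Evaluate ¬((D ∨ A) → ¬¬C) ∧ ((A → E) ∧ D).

⊥

D ∨ A = ½ ∨ ⊤ = ⊤
¬C = ¬½ = ½
¬¬C = ¬½ = ½
(D ∨ A) → ¬¬C = ⊤ → ½ = ½  [min(1, 1−1+½)]
¬((D ∨ A) → ¬¬C) = ¬½ = ½
A → E = ⊤ → ⊥ = ⊥
(A → E) ∧ D = ⊥ ∧ ½ = ⊥
¬((D ∨ A) → ¬¬C) ∧ ((A → E) ∧ D) = ½ ∧ ⊥ = ⊥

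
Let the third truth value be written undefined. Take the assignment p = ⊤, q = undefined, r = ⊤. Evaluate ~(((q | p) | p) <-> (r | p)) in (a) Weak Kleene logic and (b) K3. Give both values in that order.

undefined; ⊥

In Weak Kleene logic: q | p = undefined | ⊤ = undefined
(q | p) | p = undefined | ⊤ = undefined
r | p = ⊤ | ⊤ = ⊤
((q | p) | p) <-> (r | p) = undefined <-> ⊤ = undefined
~(((q | p) | p) <-> (r | p)) = ~undefined = undefined
In K3: q | p = undefined | ⊤ = ⊤
(q | p) | p = ⊤ | ⊤ = ⊤
r | p = ⊤ | ⊤ = ⊤
((q | p) | p) <-> (r | p) = ⊤ <-> ⊤ = ⊤
~(((q | p) | p) <-> (r | p)) = ~⊤ = ⊥
They differ because Weak Kleene logic and K3 treat undefined differently under the binary connectives.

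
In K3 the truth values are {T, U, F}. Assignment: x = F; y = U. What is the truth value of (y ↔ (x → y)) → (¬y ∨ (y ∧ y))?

U

x → y = F → U = T  [¬F ∨ U]
y ↔ (x → y) = U ↔ T = U
¬y = ¬U = U
y ∧ y = U ∧ U = U
¬y ∨ (y ∧ y) = U ∨ U = U
(y ↔ (x → y)) → (¬y ∨ (y ∧ y)) = U → U = U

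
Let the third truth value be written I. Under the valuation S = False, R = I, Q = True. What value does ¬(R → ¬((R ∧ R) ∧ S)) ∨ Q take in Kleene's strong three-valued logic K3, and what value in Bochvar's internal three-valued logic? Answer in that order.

True; I

In Kleene's strong three-valued logic K3: R ∧ R = I ∧ I = I
(R ∧ R) ∧ S = I ∧ False = False
¬((R ∧ R) ∧ S) = ¬False = True
R → ¬((R ∧ R) ∧ S) = I → True = True
¬(R → ¬((R ∧ R) ∧ S)) = ¬True = False
¬(R → ¬((R ∧ R) ∧ S)) ∨ Q = False ∨ True = True
In Bochvar's internal three-valued logic: R ∧ R = I ∧ I = I
(R ∧ R) ∧ S = I ∧ False = I
¬((R ∧ R) ∧ S) = ¬I = I
R → ¬((R ∧ R) ∧ S) = I → I = I  [any arg is the third value ⇒ result is the third value]
¬(R → ¬((R ∧ R) ∧ S)) = ¬I = I
¬(R → ¬((R ∧ R) ∧ S)) ∨ Q = I ∨ True = I
They differ because Kleene's strong three-valued logic K3 and Bochvar's internal three-valued logic treat I differently under the binary connectives.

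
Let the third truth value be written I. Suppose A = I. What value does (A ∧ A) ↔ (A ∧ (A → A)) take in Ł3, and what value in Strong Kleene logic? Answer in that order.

True; I

In Ł3: A ∧ A = I ∧ I = I
A → A = I → I = True  [min(1, 1−½+½)]
A ∧ (A → A) = I ∧ True = I
(A ∧ A) ↔ (A ∧ (A → A)) = I ↔ I = True
In Strong Kleene logic: A ∧ A = I ∧ I = I
A → A = I → I = I  [¬I ∨ I]
A ∧ (A → A) = I ∧ I = I
(A ∧ A) ↔ (A ∧ (A → A)) = I ↔ I = I
They differ because Ł3 and Strong Kleene logic treat I differently under implication.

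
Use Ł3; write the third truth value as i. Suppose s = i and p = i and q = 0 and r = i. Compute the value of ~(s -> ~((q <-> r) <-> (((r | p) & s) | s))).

i

q <-> r = 0 <-> i = i
r | p = i | i = i
(r | p) & s = i & i = i
((r | p) & s) | s = i | i = i
(q <-> r) <-> (((r | p) & s) | s) = i <-> i = 1
~((q <-> r) <-> (((r | p) & s) | s)) = ~1 = 0
s -> ~((q <-> r) <-> (((r | p) & s) | s)) = i -> 0 = i
~(s -> ~((q <-> r) <-> (((r | p) & s) | s))) = ~i = i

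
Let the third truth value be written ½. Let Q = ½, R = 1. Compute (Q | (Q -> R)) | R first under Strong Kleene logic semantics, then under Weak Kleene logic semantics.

1; ½

In Strong Kleene logic: Q -> R = ½ -> 1 = 1  [~½ | 1]
Q | (Q -> R) = ½ | 1 = 1
(Q | (Q -> R)) | R = 1 | 1 = 1
In Weak Kleene logic: Q -> R = ½ -> 1 = ½  [any arg is the third value ⇒ result is the third value]
Q | (Q -> R) = ½ | ½ = ½
(Q | (Q -> R)) | R = ½ | 1 = ½
They differ because Strong Kleene logic and Weak Kleene logic treat ½ differently under the binary connectives.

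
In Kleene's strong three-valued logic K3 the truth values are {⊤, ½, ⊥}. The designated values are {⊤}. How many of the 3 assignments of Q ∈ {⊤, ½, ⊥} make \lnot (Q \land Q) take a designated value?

Q=⊤: ⊥ ·
Q=½: ½ ·
Q=⊥: ⊤ ✓

1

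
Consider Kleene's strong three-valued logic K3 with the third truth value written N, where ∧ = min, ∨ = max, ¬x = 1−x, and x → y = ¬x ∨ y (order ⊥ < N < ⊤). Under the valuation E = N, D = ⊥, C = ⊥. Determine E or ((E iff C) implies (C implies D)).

⊤

E iff C = N iff ⊥ = N
C implies D = ⊥ implies ⊥ = ⊤
(E iff C) implies (C implies D) = N implies ⊤ = ⊤
E or ((E iff C) implies (C implies D)) = N or ⊤ = ⊤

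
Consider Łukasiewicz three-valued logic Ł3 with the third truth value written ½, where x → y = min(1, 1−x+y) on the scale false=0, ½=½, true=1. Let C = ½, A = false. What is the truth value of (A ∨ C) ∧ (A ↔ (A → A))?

A ∨ C = false ∨ ½ = ½
A → A = false → false = true
A ↔ (A → A) = false ↔ true = false
(A ∨ C) ∧ (A ↔ (A → A)) = ½ ∧ false = false

false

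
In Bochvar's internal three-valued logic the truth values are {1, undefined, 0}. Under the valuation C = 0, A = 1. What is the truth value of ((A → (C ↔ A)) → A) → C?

0

C ↔ A = 0 ↔ 1 = 0
A → (C ↔ A) = 1 → 0 = 0
(A → (C ↔ A)) → A = 0 → 1 = 1
((A → (C ↔ A)) → A) → C = 1 → 0 = 0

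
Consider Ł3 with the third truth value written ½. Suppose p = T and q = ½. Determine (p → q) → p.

T

p → q = T → ½ = ½
(p → q) → p = ½ → T = T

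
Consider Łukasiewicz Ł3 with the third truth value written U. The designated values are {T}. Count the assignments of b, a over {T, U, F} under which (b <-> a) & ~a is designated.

Designated under: (b=F, a=F).

1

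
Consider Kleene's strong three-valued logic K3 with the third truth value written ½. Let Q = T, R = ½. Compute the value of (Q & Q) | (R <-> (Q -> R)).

T

Q & Q = T & T = T
Q -> R = T -> ½ = ½  [~T | ½]
R <-> (Q -> R) = ½ <-> ½ = ½
(Q & Q) | (R <-> (Q -> R)) = T | ½ = T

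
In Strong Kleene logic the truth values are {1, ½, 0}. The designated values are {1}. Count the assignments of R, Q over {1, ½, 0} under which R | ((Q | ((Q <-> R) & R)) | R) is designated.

5

Of the 9 assignments, 5 give a value in {1}.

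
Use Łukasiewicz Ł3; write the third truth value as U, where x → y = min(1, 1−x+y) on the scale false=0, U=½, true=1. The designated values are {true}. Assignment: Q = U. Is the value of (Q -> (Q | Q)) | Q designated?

Yes

Q | Q = U | U = U
Q -> (Q | Q) = U -> U = true  [min(1, 1−½+½)]
(Q -> (Q | Q)) | Q = true | U = true
true ∈ {true}.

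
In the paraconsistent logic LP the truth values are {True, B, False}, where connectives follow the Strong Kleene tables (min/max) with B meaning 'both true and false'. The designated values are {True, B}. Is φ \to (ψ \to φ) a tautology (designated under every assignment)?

Every assignment of φ, ψ over {True, B, False} gives a value in {True, B}.
In particular, with φ=B, ψ=B: φ \to (ψ \to φ) = B.

Yes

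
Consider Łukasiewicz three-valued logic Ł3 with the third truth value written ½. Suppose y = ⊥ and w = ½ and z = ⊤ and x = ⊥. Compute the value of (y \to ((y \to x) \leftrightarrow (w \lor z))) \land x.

⊥

y \to x = ⊥ \to ⊥ = ⊤
w \lor z = ½ \lor ⊤ = ⊤
(y \to x) \leftrightarrow (w \lor z) = ⊤ \leftrightarrow ⊤ = ⊤
y \to ((y \to x) \leftrightarrow (w \lor z)) = ⊥ \to ⊤ = ⊤
(y \to ((y \to x) \leftrightarrow (w \lor z))) \land x = ⊤ \land ⊥ = ⊥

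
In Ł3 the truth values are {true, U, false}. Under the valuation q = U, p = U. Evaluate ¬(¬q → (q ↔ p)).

¬q = ¬U = U
q ↔ p = U ↔ U = true
¬q → (q ↔ p) = U → true = true
¬(¬q → (q ↔ p)) = ¬true = false

false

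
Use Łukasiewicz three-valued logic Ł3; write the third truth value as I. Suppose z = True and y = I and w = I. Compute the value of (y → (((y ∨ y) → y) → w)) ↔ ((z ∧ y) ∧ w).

I

y ∨ y = I ∨ I = I
(y ∨ y) → y = I → I = True
((y ∨ y) → y) → w = True → I = I
y → (((y ∨ y) → y) → w) = I → I = True
z ∧ y = True ∧ I = I
(z ∧ y) ∧ w = I ∧ I = I
(y → (((y ∨ y) → y) → w)) ↔ ((z ∧ y) ∧ w) = True ↔ I = I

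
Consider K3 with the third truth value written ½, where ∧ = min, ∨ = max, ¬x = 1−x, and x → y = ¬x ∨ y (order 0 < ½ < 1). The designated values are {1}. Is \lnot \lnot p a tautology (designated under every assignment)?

Countermodel: p=½ gives ½, which is not designated.

No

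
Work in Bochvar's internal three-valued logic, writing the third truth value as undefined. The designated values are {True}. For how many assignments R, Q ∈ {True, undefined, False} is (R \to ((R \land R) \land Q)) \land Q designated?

2

Designated under: (R=True, Q=True); (R=False, Q=True).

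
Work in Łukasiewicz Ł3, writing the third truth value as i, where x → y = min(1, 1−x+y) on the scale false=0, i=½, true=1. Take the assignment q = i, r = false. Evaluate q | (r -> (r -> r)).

true

r -> r = false -> false = true
r -> (r -> r) = false -> true = true
q | (r -> (r -> r)) = i | true = true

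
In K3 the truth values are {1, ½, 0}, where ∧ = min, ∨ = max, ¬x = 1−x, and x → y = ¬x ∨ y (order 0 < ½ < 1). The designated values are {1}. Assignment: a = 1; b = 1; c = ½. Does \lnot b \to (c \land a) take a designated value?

Yes

\lnot b = \lnot 1 = 0
c \land a = ½ \land 1 = ½
\lnot b \to (c \land a) = 0 \to ½ = 1  [\lnot 0 \lor ½]
1 ∈ {1}.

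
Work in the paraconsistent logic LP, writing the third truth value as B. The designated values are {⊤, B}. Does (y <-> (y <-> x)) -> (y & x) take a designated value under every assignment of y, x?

Countermodel: y=⊥, x=⊤ gives ⊥, which is not designated.

No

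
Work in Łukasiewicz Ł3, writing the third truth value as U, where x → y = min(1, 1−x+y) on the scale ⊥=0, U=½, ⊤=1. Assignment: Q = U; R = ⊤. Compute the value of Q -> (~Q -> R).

~Q = ~U = U
~Q -> R = U -> ⊤ = ⊤
Q -> (~Q -> R) = U -> ⊤ = ⊤

⊤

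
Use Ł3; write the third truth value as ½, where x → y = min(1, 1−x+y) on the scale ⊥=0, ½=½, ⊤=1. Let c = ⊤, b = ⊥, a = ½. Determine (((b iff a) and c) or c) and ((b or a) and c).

½

b iff a = ⊥ iff ½ = ½  [1 − |0−½|]
(b iff a) and c = ½ and ⊤ = ½
((b iff a) and c) or c = ½ or ⊤ = ⊤
b or a = ⊥ or ½ = ½
(b or a) and c = ½ and ⊤ = ½
(((b iff a) and c) or c) and ((b or a) and c) = ⊤ and ½ = ½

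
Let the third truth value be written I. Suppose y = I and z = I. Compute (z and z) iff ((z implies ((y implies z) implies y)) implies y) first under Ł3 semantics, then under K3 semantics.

⊤; I

In Ł3: z and z = I and I = I
y implies z = I implies I = ⊤  [min(1, 1−½+½)]
(y implies z) implies y = ⊤ implies I = I
z implies ((y implies z) implies y) = I implies I = ⊤
(z implies ((y implies z) implies y)) implies y = ⊤ implies I = I
(z and z) iff ((z implies ((y implies z) implies y)) implies y) = I iff I = ⊤
In K3: z and z = I and I = I
y implies z = I implies I = I  [not I or I]
(y implies z) implies y = I implies I = I
z implies ((y implies z) implies y) = I implies I = I
(z implies ((y implies z) implies y)) implies y = I implies I = I
(z and z) iff ((z implies ((y implies z) implies y)) implies y) = I iff I = I
They differ because Ł3 and K3 treat I differently under implication.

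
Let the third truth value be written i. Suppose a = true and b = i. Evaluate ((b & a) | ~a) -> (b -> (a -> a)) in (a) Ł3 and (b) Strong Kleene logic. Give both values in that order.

true; true

In Ł3: b & a = i & true = i
~a = ~true = false
(b & a) | ~a = i | false = i
a -> a = true -> true = true
b -> (a -> a) = i -> true = true
((b & a) | ~a) -> (b -> (a -> a)) = i -> true = true
In Strong Kleene logic: b & a = i & true = i
~a = ~true = false
(b & a) | ~a = i | false = i
a -> a = true -> true = true
b -> (a -> a) = i -> true = true  [~i | true]
((b & a) | ~a) -> (b -> (a -> a)) = i -> true = true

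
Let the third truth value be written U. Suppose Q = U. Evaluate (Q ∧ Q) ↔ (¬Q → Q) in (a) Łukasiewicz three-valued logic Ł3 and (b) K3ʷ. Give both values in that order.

U; U

In Łukasiewicz three-valued logic Ł3: Q ∧ Q = U ∧ U = U
¬Q = ¬U = U
¬Q → Q = U → U = True
(Q ∧ Q) ↔ (¬Q → Q) = U ↔ True = U
In K3ʷ: Q ∧ Q = U ∧ U = U
¬Q = ¬U = U
¬Q → Q = U → U = U  [any arg is the third value ⇒ result is the third value]
(Q ∧ Q) ↔ (¬Q → Q) = U ↔ U = U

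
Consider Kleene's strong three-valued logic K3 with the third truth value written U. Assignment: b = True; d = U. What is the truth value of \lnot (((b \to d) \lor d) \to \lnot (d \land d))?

U

b \to d = True \to U = U  [\lnot True \lor U]
(b \to d) \lor d = U \lor U = U
d \land d = U \land U = U
\lnot (d \land d) = \lnot U = U
((b \to d) \lor d) \to \lnot (d \land d) = U \to U = U
\lnot (((b \to d) \lor d) \to \lnot (d \land d)) = \lnot U = U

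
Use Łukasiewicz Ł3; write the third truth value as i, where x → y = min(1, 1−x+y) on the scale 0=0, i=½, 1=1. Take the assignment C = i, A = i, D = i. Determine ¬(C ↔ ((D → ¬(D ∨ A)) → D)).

0

D ∨ A = i ∨ i = i
¬(D ∨ A) = ¬i = i
D → ¬(D ∨ A) = i → i = 1  [min(1, 1−½+½)]
(D → ¬(D ∨ A)) → D = 1 → i = i
C ↔ ((D → ¬(D ∨ A)) → D) = i ↔ i = 1
¬(C ↔ ((D → ¬(D ∨ A)) → D)) = ¬1 = 0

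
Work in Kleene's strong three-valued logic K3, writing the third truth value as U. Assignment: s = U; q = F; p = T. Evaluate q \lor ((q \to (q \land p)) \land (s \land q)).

F

q \land p = F \land T = F
q \to (q \land p) = F \to F = T
s \land q = U \land F = F
(q \to (q \land p)) \land (s \land q) = T \land F = F
q \lor ((q \to (q \land p)) \land (s \land q)) = F \lor F = F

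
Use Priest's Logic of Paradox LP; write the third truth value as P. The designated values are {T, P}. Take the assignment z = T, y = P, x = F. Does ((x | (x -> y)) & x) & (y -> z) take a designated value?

x -> y = F -> P = T  [~F | P]
x | (x -> y) = F | T = T
(x | (x -> y)) & x = T & F = F
y -> z = P -> T = T
((x | (x -> y)) & x) & (y -> z) = F & T = F
F ∉ {T, P}.

No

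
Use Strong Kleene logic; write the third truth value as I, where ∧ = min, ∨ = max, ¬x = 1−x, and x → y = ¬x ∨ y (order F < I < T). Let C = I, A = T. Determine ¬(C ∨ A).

F

C ∨ A = I ∨ T = T
¬(C ∨ A) = ¬T = F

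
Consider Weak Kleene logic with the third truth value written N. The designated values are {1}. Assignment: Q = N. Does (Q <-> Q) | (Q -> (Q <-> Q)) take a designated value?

No

Q <-> Q = N <-> N = N
Q <-> Q = N <-> N = N
Q -> (Q <-> Q) = N -> N = N  [any arg is the third value ⇒ result is the third value]
(Q <-> Q) | (Q -> (Q <-> Q)) = N | N = N
N ∉ {1}.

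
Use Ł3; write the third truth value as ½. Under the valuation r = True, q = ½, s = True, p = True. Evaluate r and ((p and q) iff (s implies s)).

½

p and q = True and ½ = ½
s implies s = True implies True = True
(p and q) iff (s implies s) = ½ iff True = ½  [1 − |½−1|]
r and ((p and q) iff (s implies s)) = True and ½ = ½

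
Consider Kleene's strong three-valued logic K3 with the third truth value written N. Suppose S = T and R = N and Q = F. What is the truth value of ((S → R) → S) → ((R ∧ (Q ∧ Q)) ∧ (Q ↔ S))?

F

S → R = T → N = N  [¬T ∨ N]
(S → R) → S = N → T = T
Q ∧ Q = F ∧ F = F
R ∧ (Q ∧ Q) = N ∧ F = F
Q ↔ S = F ↔ T = F
(R ∧ (Q ∧ Q)) ∧ (Q ↔ S) = F ∧ F = F
((S → R) → S) → ((R ∧ (Q ∧ Q)) ∧ (Q ↔ S)) = T → F = F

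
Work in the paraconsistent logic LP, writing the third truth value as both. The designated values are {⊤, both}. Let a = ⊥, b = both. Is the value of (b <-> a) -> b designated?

Yes

b <-> a = both <-> ⊥ = both
(b <-> a) -> b = both -> both = both
both ∈ {⊤, both}.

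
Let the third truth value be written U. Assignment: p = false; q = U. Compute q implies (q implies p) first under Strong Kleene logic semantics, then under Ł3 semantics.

In Strong Kleene logic: q implies p = U implies false = U  [not U or false]
q implies (q implies p) = U implies U = U
In Ł3: q implies p = U implies false = U  [min(1, 1−½+0)]
q implies (q implies p) = U implies U = true
They differ because Strong Kleene logic and Ł3 treat U differently under implication.

U; true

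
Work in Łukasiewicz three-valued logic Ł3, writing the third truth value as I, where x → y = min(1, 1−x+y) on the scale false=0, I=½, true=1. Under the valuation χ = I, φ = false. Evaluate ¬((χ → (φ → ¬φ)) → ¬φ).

false

¬φ = ¬false = true
φ → ¬φ = false → true = true
χ → (φ → ¬φ) = I → true = true  [min(1, 1−½+1)]
¬φ = ¬false = true
(χ → (φ → ¬φ)) → ¬φ = true → true = true
¬((χ → (φ → ¬φ)) → ¬φ) = ¬true = false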